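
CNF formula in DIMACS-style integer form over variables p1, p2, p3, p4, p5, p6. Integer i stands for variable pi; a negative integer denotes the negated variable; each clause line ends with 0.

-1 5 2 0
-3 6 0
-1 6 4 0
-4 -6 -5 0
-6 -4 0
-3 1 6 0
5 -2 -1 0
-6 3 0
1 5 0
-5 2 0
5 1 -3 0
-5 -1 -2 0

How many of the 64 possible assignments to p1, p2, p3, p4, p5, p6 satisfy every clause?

3

Satisfying assignments:
  p1=F p2=T p3=F p4=F p5=T p6=F
  p1=F p2=T p3=F p4=T p5=T p6=F
  p1=F p2=T p3=T p4=F p5=T p6=T
That's 3 in total.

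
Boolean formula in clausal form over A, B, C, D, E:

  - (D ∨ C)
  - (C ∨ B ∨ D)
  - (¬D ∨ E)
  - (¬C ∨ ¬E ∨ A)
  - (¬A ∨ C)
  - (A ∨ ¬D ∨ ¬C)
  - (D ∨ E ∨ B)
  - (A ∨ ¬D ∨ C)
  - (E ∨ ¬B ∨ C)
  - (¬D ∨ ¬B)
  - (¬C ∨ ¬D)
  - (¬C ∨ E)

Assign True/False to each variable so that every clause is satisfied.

Try A = True.
  then C is forced to True.
  then D is forced to False.
  then E is forced to True.
B is now unconstrained; take B = False.

A=T, B=F, C=T, D=F, E=T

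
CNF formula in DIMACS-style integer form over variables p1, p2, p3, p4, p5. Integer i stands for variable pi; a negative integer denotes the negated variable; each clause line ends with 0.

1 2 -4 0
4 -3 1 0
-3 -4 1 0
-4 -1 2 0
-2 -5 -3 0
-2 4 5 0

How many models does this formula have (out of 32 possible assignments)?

13

Split on p4, then p1.
  p4=1, p1=1: remaining (p2,p3,p5) ∈ {(1,0,0); (1,0,1); (1,1,0)} — 3.
  p4=1, p1=0: remaining (p2,p3,p5) ∈ {(1,0,0); (1,0,1)} — 2.
  p4=0, p1=1: 5 of the 8 assignments to (p2,p3,p5) work.
  p4=0, p1=0: remaining (p2,p3,p5) ∈ {(0,0,0); (0,0,1); (1,0,1)} — 3.
Total: 3 + 2 + 5 + 3 = 13.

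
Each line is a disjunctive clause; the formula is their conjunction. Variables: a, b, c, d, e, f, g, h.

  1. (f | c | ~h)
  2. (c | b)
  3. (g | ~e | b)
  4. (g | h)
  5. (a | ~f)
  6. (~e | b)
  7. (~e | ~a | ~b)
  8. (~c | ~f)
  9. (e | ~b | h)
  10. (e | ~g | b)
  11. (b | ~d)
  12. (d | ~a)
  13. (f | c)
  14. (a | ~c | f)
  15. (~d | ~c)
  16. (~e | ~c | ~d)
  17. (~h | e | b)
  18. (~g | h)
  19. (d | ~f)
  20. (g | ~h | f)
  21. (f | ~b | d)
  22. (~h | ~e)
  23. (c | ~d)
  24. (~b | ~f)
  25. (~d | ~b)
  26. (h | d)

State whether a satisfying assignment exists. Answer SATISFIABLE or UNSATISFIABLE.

b = True:
  propagation gives f=False, c=True, a=True, e=False; an empty clause results — contradiction.
b = False:
  propagation gives c=True, e=False, f=False, g=False; an empty clause results — contradiction.
Every branch closes, so no satisfying assignment exists.

UNSATISFIABLE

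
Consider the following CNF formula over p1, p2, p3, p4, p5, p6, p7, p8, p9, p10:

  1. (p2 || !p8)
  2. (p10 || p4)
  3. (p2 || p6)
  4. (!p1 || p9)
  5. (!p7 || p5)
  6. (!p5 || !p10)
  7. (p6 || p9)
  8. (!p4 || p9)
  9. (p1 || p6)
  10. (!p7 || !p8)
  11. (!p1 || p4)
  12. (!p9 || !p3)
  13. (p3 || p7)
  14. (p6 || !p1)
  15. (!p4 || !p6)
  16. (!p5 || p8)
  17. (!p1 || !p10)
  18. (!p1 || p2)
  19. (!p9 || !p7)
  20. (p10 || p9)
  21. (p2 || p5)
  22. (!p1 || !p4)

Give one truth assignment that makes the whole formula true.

p1=0, p2=1, p3=1, p4=0, p5=0, p6=1, p7=0, p8=0, p9=0, p10=1

Check each clause:
  1. (!p8 || p2) — !p8 is true.
  2. (p10 || p4) — p10 is true.
  3. (p2 || p6) — p2 is true.
  4. (p9 || !p1) — !p1 is true.
  5. (!p7 || p5) — !p7 is true.
  6. (!p5 || !p10) — !p5 is true.
  7. (p6 || p9) — p6 is true.
  8. (!p4 || p9) — !p4 is true.
  9. (p6 || p1) — p6 is true.
  10. (!p7 || !p8) — !p8 is true.
  11. (!p1 || p4) — !p1 is true.
  12. (!p9 || !p3) — !p9 is true.
  13. (p3 || p7) — p3 is true.
  14. (p6 || !p1) — !p1 is true.
  15. (!p4 || !p6) — !p4 is true.
  16. (!p5 || p8) — !p5 is true.
  17. (!p10 || !p1) — !p1 is true.
  18. (p2 || !p1) — p2 is true.
  19. (!p9 || !p7) — !p7 is true.
  20. (p9 || p10) — p10 is true.
  21. (p2 || p5) — p2 is true.
  22. (!p4 || !p1) — !p4 is true.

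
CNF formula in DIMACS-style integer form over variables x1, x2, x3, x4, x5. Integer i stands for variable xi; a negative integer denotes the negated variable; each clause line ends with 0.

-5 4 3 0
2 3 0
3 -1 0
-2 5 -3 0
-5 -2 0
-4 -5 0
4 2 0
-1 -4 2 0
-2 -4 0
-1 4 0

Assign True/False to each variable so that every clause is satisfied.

Pure literal: x1 appears only negated; assign x1 = False.
Set x2 = False and propagate.
  then x3 is forced to True.
  then x4 is forced to True.
  then x5 is forced to False.

x1 = F, x2 = F, x3 = T, x4 = T, x5 = F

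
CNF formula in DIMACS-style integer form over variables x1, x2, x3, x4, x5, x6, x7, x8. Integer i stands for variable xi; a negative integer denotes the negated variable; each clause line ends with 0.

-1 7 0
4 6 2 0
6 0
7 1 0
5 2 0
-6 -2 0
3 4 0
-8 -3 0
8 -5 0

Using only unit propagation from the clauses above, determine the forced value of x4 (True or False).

(x6) is a unit clause: x6 = True.
From (NOT x2 OR NOT x6) and x6 = True: x2 = False.
(x2 OR x5): since x2 = False, the clause reduces to (x5). x5 = True.
(NOT x5 OR x8): since x5 = True, the clause reduces to (x8). x8 = True.
From (NOT x8 OR NOT x3) and x8 = True: x3 = False.
In (x4 OR x3), x3 is now false; x4 must hold, so x4 = True.

True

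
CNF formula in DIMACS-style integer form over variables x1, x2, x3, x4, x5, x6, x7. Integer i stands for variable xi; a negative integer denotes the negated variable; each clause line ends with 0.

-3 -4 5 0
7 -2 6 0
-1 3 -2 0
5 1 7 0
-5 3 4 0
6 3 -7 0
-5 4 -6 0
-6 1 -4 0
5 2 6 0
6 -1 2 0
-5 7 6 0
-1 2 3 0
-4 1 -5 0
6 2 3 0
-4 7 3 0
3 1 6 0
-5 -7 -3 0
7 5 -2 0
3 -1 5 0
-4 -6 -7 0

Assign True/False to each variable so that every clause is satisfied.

Branch on x1: take x1 = True.
Try x2 = False.
  then x6 is forced to True.
  then x3 is forced to True.
The remaining clauses are satisfied by x4 = True, x5 = True, x7 = False.
Every clause has at least one true literal under this assignment.

x1=True, x2=False, x3=True, x4=True, x5=True, x6=True, x7=False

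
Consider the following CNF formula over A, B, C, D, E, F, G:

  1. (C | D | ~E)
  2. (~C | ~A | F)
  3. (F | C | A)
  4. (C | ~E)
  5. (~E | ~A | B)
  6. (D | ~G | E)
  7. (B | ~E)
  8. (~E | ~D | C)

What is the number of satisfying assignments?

Split on E, then C.
  E=T, C=T: D, G free; 3 ways for (A,B,F) × 2^2 = 12.
  E=T, C=F: a clause becomes empty — 0.
  E=F, C=T: B free; 9 ways for (A,D,F,G) × 2^1 = 18.
  E=F, C=F: B free; 9 ways for (A,D,F,G) × 2^1 = 18.
Total: 12 + 0 + 18 + 18 = 48.

48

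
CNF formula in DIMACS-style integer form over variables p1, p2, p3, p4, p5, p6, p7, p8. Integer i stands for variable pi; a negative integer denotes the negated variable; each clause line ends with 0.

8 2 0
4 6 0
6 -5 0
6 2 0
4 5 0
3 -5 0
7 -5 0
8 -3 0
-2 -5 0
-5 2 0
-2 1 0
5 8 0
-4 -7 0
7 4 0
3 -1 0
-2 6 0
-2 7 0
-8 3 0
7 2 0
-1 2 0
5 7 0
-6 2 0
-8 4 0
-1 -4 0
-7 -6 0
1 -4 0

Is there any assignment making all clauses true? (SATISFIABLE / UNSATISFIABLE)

p2 = True:
  propagation gives p5=False, p4=True, p1=True; an empty clause results — contradiction.
p2 = False:
  propagation gives p8=True, p6=True; an empty clause results — contradiction.
Every branch closes, so no satisfying assignment exists.

UNSATISFIABLE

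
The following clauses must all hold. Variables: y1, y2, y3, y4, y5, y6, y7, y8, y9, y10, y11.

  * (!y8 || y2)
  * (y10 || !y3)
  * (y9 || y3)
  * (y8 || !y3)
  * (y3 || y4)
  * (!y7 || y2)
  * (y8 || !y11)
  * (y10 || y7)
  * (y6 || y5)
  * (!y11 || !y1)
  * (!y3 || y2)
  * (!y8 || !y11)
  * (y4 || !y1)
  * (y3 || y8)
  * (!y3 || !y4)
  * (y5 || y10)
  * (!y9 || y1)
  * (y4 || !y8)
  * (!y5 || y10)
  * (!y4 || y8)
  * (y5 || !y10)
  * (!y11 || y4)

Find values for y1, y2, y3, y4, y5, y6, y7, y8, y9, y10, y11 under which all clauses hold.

y2 occurs only positively in the remaining clauses — set y2 = True.
y6 occurs only positively in the remaining clauses — set y6 = True.
Set y1 = True and propagate.
  then y11 is forced to False.
  then y4 is forced to True.
  then y3 is forced to False.
  then y9 is forced to True.
  then y8 is forced to True.
Try y5 = True.
  then y10 is forced to True.
y7 is now unconstrained; take y7 = True.

y1=True, y2=True, y3=False, y4=True, y5=True, y6=True, y7=True, y8=True, y9=True, y10=True, y11=False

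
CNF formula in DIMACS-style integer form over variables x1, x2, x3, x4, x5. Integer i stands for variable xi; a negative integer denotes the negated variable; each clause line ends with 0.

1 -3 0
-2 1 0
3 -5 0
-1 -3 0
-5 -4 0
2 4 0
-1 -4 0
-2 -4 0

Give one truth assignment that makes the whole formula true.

x1 = T, x2 = T, x3 = F, x4 = F, x5 = F

Check each clause:
  1. (¬x3 ∨ x1) — x1 is true.
  2. (x1 ∨ ¬x2) — x1 is true.
  3. (¬x5 ∨ x3) — ¬x5 is true.
  4. (¬x1 ∨ ¬x3) — ¬x3 is true.
  5. (¬x4 ∨ ¬x5) — ¬x5 is true.
  6. (x4 ∨ x2) — x2 is true.
  7. (¬x1 ∨ ¬x4) — ¬x4 is true.
  8. (¬x2 ∨ ¬x4) — ¬x4 is true.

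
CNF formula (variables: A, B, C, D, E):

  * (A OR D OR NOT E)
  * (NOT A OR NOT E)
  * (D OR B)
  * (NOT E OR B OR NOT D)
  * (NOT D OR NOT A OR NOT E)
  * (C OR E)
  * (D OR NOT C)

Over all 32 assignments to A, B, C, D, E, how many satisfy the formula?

Satisfying assignments:
  A=0 B=0 C=1 D=1 E=0
  A=0 B=1 C=0 D=1 E=1
  A=0 B=1 C=1 D=1 E=0
  A=0 B=1 C=1 D=1 E=1
  A=1 B=0 C=1 D=1 E=0
  A=1 B=1 C=1 D=1 E=0
Count: 6.

6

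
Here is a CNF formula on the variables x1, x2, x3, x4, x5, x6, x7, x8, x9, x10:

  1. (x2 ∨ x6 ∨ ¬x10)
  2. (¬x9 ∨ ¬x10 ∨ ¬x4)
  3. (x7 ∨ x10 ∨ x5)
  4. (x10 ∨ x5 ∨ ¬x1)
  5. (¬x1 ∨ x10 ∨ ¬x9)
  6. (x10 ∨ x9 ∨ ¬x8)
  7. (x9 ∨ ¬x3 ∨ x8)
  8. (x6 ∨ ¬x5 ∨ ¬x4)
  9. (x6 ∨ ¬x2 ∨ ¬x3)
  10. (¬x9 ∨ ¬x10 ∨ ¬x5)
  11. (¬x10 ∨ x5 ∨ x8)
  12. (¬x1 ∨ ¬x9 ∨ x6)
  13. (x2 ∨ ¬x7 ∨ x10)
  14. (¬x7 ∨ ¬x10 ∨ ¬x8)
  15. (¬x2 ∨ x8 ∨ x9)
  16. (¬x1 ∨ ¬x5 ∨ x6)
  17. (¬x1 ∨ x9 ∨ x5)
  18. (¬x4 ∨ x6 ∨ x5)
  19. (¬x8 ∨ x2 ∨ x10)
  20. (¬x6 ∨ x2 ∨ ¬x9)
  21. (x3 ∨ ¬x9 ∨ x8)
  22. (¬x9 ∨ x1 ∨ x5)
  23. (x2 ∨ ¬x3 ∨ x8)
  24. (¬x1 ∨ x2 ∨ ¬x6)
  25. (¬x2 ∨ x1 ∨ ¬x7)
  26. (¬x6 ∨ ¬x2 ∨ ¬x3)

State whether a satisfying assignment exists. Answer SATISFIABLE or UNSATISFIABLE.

Branch on x1: take x1 = False.
The remaining clauses are satisfied by x2 = True, x3 = False, x4 = True, x5 = True, x6 = True, x7 = False, x8 = True, x9 = True, x10 = False.
So x1=F  x2=T  x3=F  x4=T  x5=T  x6=T  x7=F  x8=T  x9=T  x10=F is a satisfying assignment.

SATISFIABLE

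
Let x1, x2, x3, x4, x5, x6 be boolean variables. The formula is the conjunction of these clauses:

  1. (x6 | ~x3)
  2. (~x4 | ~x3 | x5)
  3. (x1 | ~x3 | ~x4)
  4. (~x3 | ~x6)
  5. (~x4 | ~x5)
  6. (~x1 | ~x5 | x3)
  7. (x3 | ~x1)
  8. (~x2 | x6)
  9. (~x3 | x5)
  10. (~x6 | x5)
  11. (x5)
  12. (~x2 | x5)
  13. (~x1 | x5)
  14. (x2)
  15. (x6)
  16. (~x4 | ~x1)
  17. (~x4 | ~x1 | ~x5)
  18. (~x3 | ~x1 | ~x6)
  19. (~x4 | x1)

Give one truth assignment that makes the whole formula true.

The clause (x5) is unit: x5 must be True.
Unit propagation: (~x4) forces x4 = False.
The clause (x2) is unit: x2 must be True.
Unit propagation: (x6) forces x6 = True.
(~x3) is a unit clause, so x3 = False.
Unit propagation: (~x1) forces x1 = False.

x1=F, x2=T, x3=F, x4=F, x5=T, x6=T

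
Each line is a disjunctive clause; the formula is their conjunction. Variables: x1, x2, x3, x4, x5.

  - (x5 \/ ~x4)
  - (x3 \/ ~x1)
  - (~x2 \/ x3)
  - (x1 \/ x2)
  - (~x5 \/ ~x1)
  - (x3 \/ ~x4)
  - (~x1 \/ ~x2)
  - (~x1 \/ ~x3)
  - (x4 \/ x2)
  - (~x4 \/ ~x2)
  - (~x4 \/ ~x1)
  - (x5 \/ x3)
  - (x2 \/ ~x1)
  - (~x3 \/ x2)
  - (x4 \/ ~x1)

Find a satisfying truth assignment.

Set x1 = False and propagate.
  then x2 is forced to True.
  then x3 is forced to True.
  then x4 is forced to False.
x5 is now unconstrained; take x5 = True.

x1=False, x2=True, x3=True, x4=False, x5=True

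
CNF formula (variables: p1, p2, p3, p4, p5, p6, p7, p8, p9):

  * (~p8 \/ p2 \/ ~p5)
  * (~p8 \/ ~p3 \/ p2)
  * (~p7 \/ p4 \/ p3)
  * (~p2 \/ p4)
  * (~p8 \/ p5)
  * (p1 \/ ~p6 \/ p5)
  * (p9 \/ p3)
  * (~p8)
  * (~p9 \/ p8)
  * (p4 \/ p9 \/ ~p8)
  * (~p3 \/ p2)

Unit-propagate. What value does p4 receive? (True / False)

(~p8) stands alone — p8 = False.
In (~p9 \/ p8), p8 is now false; ~p9 must hold, so p9 = False.
In (p3 \/ p9), p9 is now false; p3 must hold, so p3 = True.
(p2 \/ ~p3): since p3 = True, the clause reduces to (p2). p2 = True.
In (~p2 \/ p4), ~p2 is now false; p4 must hold, so p4 = True.

True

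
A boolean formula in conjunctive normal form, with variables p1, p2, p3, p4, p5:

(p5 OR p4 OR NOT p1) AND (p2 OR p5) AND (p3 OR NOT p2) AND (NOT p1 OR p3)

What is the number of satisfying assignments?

13

Split on p1, then p2.
  p1=T, p2=T: remaining (p3,p4,p5) ∈ {(T,F,T); (T,T,F); (T,T,T)} — 3.
  p1=T, p2=F: remaining (p3,p4,p5) ∈ {(T,F,T); (T,T,T)} — 2.
  p1=F, p2=T: remaining (p3,p4,p5) ∈ {(T,F,F); (T,F,T); (T,T,F); (T,T,T)} — 4.
  p1=F, p2=F: remaining (p3,p4,p5) ∈ {(F,F,T); (F,T,T); (T,F,T); (T,T,T)} — 4.
Total: 3 + 2 + 4 + 4 = 13.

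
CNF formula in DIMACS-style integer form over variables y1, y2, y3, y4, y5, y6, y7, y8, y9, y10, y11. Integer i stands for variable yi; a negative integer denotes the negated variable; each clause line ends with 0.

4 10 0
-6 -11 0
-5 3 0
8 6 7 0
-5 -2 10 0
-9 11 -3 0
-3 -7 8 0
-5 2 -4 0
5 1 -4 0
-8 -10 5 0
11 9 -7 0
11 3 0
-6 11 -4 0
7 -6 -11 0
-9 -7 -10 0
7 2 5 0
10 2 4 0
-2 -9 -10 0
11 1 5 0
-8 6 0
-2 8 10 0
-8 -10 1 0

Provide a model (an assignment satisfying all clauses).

y1 = 1, y2 = 0, y3 = 1, y4 = 0, y5 = 1, y6 = 1, y7 = 0, y8 = 0, y9 = 0, y10 = 1, y11 = 0

Check each clause:
  1. (y10 ∨ y4) — y10 is true.
  2. (¬y6 ∨ ¬y11) — ¬y11 is true.
  3. (y3 ∨ ¬y5) — y3 is true.
  4. (y7 ∨ y6 ∨ y8) — y6 is true.
  5. (¬y5 ∨ ¬y2 ∨ y10) — y10 is true.
  6. (y11 ∨ ¬y9 ∨ ¬y3) — ¬y9 is true.
  7. (y8 ∨ ¬y7 ∨ ¬y3) — ¬y7 is true.
  8. (¬y5 ∨ y2 ∨ ¬y4) — ¬y4 is true.
  9. (¬y4 ∨ y1 ∨ y5) — y1 is true.
  10. (y5 ∨ ¬y10 ∨ ¬y8) — ¬y8 is true.
  11. (y11 ∨ y9 ∨ ¬y7) — ¬y7 is true.
  12. (y11 ∨ y3) — y3 is true.
  13. (¬y4 ∨ y11 ∨ ¬y6) — ¬y4 is true.
  14. (¬y11 ∨ ¬y6 ∨ y7) — ¬y11 is true.
  15. (¬y10 ∨ ¬y9 ∨ ¬y7) — ¬y7 is true.
  16. (y5 ∨ y7 ∨ y2) — y5 is true.
  17. (y2 ∨ y4 ∨ y10) — y10 is true.
  18. (¬y10 ∨ ¬y9 ∨ ¬y2) — ¬y9 is true.
  19. (y5 ∨ y11 ∨ y1) — y1 is true.
  20. (¬y8 ∨ y6) — ¬y8 is true.
  21. (y8 ∨ ¬y2 ∨ y10) — y10 is true.
  22. (¬y8 ∨ ¬y10 ∨ y1) — ¬y8 is true.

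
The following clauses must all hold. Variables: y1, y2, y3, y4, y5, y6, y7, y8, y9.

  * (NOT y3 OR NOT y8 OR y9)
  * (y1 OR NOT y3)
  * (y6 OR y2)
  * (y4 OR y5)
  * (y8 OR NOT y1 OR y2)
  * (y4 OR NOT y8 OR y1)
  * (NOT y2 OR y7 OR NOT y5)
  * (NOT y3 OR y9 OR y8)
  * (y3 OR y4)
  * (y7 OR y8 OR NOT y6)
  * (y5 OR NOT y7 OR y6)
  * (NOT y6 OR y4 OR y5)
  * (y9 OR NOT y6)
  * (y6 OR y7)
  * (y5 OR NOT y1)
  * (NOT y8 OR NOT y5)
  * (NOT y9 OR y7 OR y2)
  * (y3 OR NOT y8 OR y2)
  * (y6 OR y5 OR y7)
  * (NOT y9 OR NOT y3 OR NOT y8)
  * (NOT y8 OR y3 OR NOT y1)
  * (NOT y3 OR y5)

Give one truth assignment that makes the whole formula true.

Pure literal: y4 appears only positively; assign y4 = True.
Try y1 = True.
  then y5 is forced to True.
  then y8 is forced to False.
  then y2 is forced to True.
  then y7 is forced to True.
Try y3 = False.
Branch on y6: take y6 = True.
  then y9 is forced to True.

y1 = True, y2 = True, y3 = False, y4 = True, y5 = True, y6 = True, y7 = True, y8 = False, y9 = True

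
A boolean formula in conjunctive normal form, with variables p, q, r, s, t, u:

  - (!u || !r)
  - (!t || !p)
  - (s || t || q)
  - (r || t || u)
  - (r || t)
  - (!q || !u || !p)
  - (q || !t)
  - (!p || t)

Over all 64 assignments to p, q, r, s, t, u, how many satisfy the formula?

Case analysis on t and p:
  t=T, p=T: a clause becomes empty — 0.
  t=T, p=F: s free; 3 ways for (q,r,u) × 2^1 = 6.
  t=F, p=T: a clause becomes empty — 0.
  t=F, p=F: remaining (q,r,s,u) ∈ {(F,T,T,F); (T,T,F,F); (T,T,T,F)} — 3.
Total: 0 + 6 + 0 + 3 = 9.

9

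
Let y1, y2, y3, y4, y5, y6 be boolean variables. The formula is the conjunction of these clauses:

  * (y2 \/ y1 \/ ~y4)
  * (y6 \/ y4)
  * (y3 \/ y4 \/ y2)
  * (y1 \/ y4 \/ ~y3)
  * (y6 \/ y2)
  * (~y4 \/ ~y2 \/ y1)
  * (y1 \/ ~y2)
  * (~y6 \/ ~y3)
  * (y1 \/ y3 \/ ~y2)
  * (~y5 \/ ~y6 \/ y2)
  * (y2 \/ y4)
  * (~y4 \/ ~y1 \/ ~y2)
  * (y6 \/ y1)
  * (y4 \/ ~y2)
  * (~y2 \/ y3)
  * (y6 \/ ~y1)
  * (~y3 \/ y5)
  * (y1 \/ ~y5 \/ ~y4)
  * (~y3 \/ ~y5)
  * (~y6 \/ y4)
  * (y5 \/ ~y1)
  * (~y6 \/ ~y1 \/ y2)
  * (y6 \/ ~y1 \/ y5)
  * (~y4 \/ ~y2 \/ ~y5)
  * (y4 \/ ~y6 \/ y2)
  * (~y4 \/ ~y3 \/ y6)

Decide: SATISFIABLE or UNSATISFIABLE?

UNSATISFIABLE

y2 = True:
  propagation gives y1=True, y4=False; an empty clause results — contradiction.
y2 = False:
  propagation gives y6=True, y3=False, y4=True, y1=True; an empty clause results — contradiction.
Every branch closes, so no satisfying assignment exists.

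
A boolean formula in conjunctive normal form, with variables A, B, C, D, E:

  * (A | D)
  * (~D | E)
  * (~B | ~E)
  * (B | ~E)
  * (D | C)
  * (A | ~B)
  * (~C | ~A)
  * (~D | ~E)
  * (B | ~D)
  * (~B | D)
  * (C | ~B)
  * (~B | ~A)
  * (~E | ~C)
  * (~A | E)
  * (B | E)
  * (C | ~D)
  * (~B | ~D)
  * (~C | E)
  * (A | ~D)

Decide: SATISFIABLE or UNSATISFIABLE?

UNSATISFIABLE

B = True:
  propagation gives E=False, D=False; an empty clause results — contradiction.
B = False:
  propagation gives E=False; an empty clause results — contradiction.
Every branch closes, so no satisfying assignment exists.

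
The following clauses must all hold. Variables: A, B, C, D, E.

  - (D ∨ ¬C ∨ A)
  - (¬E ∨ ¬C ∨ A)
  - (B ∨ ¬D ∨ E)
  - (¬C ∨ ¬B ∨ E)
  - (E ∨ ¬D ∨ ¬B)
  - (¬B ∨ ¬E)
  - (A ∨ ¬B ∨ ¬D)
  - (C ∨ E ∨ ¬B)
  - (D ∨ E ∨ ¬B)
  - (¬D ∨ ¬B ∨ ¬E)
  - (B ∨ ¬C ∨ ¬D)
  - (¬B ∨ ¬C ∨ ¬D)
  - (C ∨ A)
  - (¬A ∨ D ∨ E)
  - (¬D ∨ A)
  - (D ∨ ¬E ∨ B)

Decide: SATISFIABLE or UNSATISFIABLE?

SATISFIABLE

Branch on A: take A = True.
Try B = False.
The remaining clauses are satisfied by C = False, D = True, E = True.
Every clause has at least one true literal under this assignment.
So A=1, B=0, C=0, D=1, E=1 is a satisfying assignment.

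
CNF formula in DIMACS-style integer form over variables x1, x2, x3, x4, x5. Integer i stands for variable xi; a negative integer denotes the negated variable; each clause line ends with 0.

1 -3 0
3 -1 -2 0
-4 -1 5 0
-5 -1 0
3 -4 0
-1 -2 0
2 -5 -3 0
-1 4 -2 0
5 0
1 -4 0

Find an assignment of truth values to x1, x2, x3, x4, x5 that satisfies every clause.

x1=False  x2=True  x3=False  x4=False  x5=True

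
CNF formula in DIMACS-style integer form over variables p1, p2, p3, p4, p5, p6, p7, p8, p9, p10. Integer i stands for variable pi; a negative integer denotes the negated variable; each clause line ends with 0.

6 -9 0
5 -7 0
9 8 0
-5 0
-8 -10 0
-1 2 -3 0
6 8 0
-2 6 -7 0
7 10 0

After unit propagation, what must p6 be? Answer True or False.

True

(~p5) is a unit clause: p5 = False.
In (~p7 \/ p5), p5 is now false; ~p7 must hold, so p7 = False.
(p10 \/ p7) with p7 = False leaves only p10, so p10 = True.
In (~p8 \/ ~p10), ~p10 is now false; ~p8 must hold, so p8 = False.
(p8 \/ p9) with p8 = False leaves only p9, so p9 = True.
(~p9 \/ p6) with p9 = True leaves only p6, so p6 = True.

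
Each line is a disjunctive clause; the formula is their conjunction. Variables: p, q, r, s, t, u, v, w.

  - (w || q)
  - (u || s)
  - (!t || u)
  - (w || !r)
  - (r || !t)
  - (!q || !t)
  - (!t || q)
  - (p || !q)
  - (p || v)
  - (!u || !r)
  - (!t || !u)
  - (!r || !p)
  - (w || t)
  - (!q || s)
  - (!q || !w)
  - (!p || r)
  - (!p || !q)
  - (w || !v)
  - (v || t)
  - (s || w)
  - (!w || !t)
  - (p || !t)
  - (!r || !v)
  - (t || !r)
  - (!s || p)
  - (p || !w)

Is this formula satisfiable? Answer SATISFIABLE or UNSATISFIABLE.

t = True:
  propagation gives u=True; an empty clause results — contradiction.
t = False:
  propagation gives w=True, q=False, v=True, r=False; an empty clause results — contradiction.
Every branch closes, so no satisfying assignment exists.

UNSATISFIABLE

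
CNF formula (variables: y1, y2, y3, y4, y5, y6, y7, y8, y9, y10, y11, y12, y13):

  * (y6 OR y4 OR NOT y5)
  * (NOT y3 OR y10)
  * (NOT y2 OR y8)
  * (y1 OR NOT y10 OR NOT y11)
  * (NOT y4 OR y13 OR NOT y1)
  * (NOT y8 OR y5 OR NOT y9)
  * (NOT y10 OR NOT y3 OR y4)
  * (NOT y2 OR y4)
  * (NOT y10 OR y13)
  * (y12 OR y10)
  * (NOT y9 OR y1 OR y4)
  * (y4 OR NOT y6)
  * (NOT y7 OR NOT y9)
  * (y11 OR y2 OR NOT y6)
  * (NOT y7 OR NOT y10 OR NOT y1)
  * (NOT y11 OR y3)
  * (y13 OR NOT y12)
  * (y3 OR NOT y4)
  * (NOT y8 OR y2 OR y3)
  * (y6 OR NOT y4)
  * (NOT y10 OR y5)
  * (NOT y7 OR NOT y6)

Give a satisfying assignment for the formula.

y1=1, y2=1, y3=1, y4=1, y5=1, y6=1, y7=0, y8=1, y9=1, y10=1, y11=1, y12=0, y13=1

Check each clause:
  1. (y6 OR y4 OR NOT y5) — y4 is true.
  2. (NOT y3 OR y10) — y10 is true.
  3. (NOT y2 OR y8) — y8 is true.
  4. (y1 OR NOT y11 OR NOT y10) — y1 is true.
  5. (y13 OR NOT y1 OR NOT y4) — y13 is true.
  6. (NOT y8 OR y5 OR NOT y9) — y5 is true.
  7. (y4 OR NOT y10 OR NOT y3) — y4 is true.
  8. (y4 OR NOT y2) — y4 is true.
  9. (y13 OR NOT y10) — y13 is true.
  10. (y10 OR y12) — y10 is true.
  11. (y1 OR y4 OR NOT y9) — y1 is true.
  12. (y4 OR NOT y6) — y4 is true.
  13. (NOT y9 OR NOT y7) — NOT y7 is true.
  14. (NOT y6 OR y2 OR y11) — y2 is true.
  15. (NOT y7 OR NOT y1 OR NOT y10) — NOT y7 is true.
  16. (NOT y11 OR y3) — y3 is true.
  17. (NOT y12 OR y13) — NOT y12 is true.
  18. (NOT y4 OR y3) — y3 is true.
  19. (NOT y8 OR y2 OR y3) — y2 is true.
  20. (y6 OR NOT y4) — y6 is true.
  21. (y5 OR NOT y10) — y5 is true.
  22. (NOT y7 OR NOT y6) — NOT y7 is true.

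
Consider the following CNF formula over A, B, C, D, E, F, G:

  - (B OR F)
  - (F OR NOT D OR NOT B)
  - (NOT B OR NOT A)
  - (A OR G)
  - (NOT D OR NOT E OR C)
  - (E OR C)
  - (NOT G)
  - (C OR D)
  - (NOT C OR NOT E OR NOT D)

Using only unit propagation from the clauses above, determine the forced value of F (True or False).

True

(NOT G) stands alone — G = False.
In (G OR A), G is now false; A must hold, so A = True.
(NOT B OR NOT A) with A = True leaves only NOT B, so B = False.
From (F OR B) and B = False: F = True.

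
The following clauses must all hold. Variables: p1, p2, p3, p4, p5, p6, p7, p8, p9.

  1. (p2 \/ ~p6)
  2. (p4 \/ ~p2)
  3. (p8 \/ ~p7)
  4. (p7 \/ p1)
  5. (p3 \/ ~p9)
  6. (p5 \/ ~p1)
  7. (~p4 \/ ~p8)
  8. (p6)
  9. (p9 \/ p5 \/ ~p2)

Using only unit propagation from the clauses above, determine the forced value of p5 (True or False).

True

(p6) stands alone — p6 = True.
(p2 \/ ~p6) with p6 = True leaves only p2, so p2 = True.
(~p2 \/ p4) with p2 = True leaves only p4, so p4 = True.
(~p8 \/ ~p4) with p4 = True leaves only ~p8, so p8 = False.
In (p8 \/ ~p7), p8 is now false; ~p7 must hold, so p7 = False.
In (p7 \/ p1), p7 is now false; p1 must hold, so p1 = True.
(p5 \/ ~p1): since p1 = True, the clause reduces to (p5). p5 = True.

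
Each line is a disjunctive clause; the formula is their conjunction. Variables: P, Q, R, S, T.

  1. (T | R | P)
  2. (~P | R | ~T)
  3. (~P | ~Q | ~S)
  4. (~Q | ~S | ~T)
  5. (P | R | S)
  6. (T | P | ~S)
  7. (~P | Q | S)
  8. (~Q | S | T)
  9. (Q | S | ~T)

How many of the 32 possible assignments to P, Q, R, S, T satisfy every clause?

8

Split on S, then P.
  S=T, P=T: remaining (Q,R,T) ∈ {(F,F,F); (F,T,F); (F,T,T)} — 3.
  S=T, P=F: remaining (Q,R,T) ∈ {(F,F,T); (F,T,T)} — 2.
  S=F, P=T: remaining (Q,R,T) ∈ {(T,T,T)} — 1.
  S=F, P=F: remaining (Q,R,T) ∈ {(F,T,F); (T,T,T)} — 2.
Total: 3 + 2 + 1 + 2 = 8.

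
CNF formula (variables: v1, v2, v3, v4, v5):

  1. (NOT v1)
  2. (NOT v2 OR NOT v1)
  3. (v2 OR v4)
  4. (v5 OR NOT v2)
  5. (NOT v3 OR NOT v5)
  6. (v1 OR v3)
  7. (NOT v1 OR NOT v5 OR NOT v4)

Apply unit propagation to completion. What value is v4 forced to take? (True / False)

True

(NOT v1) is a unit clause: v1 = False.
From (v3 OR v1) and v1 = False: v3 = True.
(NOT v5 OR NOT v3) with v3 = True leaves only NOT v5, so v5 = False.
In (NOT v2 OR v5), v5 is now false; NOT v2 must hold, so v2 = False.
(v2 OR v4): since v2 = False, the clause reduces to (v4). v4 = True.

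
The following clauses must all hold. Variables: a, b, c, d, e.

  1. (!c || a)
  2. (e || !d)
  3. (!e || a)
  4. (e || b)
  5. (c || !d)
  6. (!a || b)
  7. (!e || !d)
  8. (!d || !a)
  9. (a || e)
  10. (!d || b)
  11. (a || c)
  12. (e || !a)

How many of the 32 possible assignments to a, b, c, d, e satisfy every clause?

The models are:
  a=T b=T c=F d=F e=T
  a=T b=T c=T d=F e=T
Count: 2.

2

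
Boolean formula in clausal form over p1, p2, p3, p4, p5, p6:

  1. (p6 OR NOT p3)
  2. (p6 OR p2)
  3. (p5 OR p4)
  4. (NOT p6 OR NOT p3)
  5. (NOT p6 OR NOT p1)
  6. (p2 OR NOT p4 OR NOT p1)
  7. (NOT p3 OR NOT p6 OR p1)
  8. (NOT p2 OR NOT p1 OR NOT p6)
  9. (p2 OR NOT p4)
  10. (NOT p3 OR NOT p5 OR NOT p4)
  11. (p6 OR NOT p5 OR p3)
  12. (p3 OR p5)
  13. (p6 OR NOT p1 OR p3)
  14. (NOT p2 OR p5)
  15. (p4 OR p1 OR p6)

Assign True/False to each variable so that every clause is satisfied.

p1=F, p2=T, p3=F, p4=T, p5=T, p6=T

Check each clause:
  1. (p6 OR NOT p3) — NOT p3 is true.
  2. (p2 OR p6) — p2 is true.
  3. (p4 OR p5) — p4 is true.
  4. (NOT p6 OR NOT p3) — NOT p3 is true.
  5. (NOT p6 OR NOT p1) — NOT p1 is true.
  6. (p2 OR NOT p4 OR NOT p1) — p2 is true.
  7. (NOT p6 OR NOT p3 OR p1) — NOT p3 is true.
  8. (NOT p6 OR NOT p2 OR NOT p1) — NOT p1 is true.
  9. (p2 OR NOT p4) — p2 is true.
  10. (NOT p4 OR NOT p5 OR NOT p3) — NOT p3 is true.
  11. (p3 OR NOT p5 OR p6) — p6 is true.
  12. (p3 OR p5) — p5 is true.
  13. (NOT p1 OR p3 OR p6) — NOT p1 is true.
  14. (NOT p2 OR p5) — p5 is true.
  15. (p6 OR p4 OR p1) — p4 is true.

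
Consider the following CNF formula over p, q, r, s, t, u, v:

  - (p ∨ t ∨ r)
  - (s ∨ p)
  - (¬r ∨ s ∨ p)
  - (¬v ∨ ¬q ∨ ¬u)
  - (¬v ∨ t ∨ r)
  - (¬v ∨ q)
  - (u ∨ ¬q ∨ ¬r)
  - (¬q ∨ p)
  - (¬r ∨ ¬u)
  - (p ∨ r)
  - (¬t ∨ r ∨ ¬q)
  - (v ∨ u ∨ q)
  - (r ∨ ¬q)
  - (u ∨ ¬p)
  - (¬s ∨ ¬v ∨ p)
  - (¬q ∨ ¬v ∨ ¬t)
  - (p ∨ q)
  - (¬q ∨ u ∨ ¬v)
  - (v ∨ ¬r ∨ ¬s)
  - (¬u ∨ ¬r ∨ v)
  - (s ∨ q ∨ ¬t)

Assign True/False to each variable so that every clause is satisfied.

p=1, q=0, r=0, s=1, t=1, u=1, v=0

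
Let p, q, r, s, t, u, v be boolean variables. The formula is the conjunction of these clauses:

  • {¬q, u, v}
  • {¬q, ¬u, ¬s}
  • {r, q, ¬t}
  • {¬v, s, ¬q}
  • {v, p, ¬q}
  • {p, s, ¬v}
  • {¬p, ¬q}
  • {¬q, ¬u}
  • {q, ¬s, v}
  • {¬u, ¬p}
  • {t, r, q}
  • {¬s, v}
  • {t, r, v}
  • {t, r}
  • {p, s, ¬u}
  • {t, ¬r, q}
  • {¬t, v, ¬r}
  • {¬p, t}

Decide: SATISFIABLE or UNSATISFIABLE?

SATISFIABLE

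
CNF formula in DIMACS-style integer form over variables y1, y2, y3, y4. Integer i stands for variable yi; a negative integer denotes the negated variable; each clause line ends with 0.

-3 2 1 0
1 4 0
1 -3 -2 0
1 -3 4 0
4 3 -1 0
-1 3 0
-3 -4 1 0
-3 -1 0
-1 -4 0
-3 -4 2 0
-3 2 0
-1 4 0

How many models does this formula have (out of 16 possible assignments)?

The models are:
  y1=0 y2=0 y3=0 y4=1
  y1=0 y2=1 y3=0 y4=1
Count: 2.

2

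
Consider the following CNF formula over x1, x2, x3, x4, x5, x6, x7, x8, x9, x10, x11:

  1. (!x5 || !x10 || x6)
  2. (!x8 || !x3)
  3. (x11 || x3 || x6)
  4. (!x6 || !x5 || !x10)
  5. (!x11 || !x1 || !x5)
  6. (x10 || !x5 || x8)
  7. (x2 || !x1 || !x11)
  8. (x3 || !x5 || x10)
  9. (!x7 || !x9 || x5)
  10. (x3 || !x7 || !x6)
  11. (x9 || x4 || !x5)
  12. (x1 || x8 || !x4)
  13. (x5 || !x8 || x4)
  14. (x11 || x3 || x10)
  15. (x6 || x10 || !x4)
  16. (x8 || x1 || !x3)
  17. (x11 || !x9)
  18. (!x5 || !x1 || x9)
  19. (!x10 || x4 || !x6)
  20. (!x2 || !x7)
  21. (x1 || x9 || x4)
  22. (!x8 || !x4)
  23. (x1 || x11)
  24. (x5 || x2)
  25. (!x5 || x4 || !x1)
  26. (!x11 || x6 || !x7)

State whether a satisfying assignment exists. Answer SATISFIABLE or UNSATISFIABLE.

Pure literal: x7 appears only negated; assign x7 = False.
Try x1 = True.
For the remaining variables, x2 = True, x3 = True, x4 = True, x5 = False, x6 = True, x8 = False, x9 = True, x10 = True, x11 = True works.
So x1 = T, x2 = T, x3 = T, x4 = T, x5 = F, x6 = T, x7 = F, x8 = F, x9 = T, x10 = T, x11 = T is a satisfying assignment.

SATISFIABLE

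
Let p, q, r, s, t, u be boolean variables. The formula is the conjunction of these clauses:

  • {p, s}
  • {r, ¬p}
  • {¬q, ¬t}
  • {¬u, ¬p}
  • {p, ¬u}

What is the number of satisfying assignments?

12

Case analysis on p and u:
  p=1, u=1: a clause becomes empty — 0.
  p=1, u=0: s free; 3 ways for (q,r,t) × 2^1 = 6.
  p=0, u=1: a clause becomes empty — 0.
  p=0, u=0: r free; 3 ways for (q,s,t) × 2^1 = 6.
Total: 0 + 6 + 0 + 6 = 12.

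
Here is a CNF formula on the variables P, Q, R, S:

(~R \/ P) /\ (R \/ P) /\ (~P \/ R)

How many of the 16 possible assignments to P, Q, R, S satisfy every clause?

4

The models are:
  P=T Q=F R=T S=F
  P=T Q=F R=T S=T
  P=T Q=T R=T S=F
  P=T Q=T R=T S=T
That's 4 in total.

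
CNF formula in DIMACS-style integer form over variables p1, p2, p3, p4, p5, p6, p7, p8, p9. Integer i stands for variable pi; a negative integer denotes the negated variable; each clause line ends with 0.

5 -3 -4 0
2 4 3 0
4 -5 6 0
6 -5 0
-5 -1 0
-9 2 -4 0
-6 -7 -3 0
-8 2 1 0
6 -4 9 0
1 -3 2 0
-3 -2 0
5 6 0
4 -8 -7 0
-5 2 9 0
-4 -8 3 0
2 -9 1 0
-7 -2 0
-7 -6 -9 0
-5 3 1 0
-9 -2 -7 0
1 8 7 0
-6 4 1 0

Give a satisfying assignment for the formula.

p1=True  p2=False  p3=True  p4=False  p5=False  p6=True  p7=False  p8=False  p9=True

Try p1 = True.
  then p5 is forced to False.
  then p6 is forced to True.
For the remaining variables, p2 = False, p3 = True, p4 = False, p7 = False, p8 = False, p9 = True works.
Every clause has at least one true literal under this assignment.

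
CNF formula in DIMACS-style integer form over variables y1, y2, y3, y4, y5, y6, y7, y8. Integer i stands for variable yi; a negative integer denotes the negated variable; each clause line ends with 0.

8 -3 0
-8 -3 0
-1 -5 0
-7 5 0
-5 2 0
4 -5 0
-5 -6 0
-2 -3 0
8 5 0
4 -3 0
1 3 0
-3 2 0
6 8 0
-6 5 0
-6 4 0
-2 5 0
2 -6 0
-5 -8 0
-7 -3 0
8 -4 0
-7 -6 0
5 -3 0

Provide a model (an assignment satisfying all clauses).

y1 = 1, y2 = 0, y3 = 0, y4 = 0, y5 = 0, y6 = 0, y7 = 0, y8 = 1

Check each clause:
  1. (~y3 | y8) — y8 is true.
  2. (~y3 | ~y8) — ~y3 is true.
  3. (~y1 | ~y5) — ~y5 is true.
  4. (~y7 | y5) — ~y7 is true.
  5. (y2 | ~y5) — ~y5 is true.
  6. (y4 | ~y5) — ~y5 is true.
  7. (~y5 | ~y6) — ~y6 is true.
  8. (~y2 | ~y3) — ~y3 is true.
  9. (y8 | y5) — y8 is true.
  10. (~y3 | y4) — ~y3 is true.
  11. (y1 | y3) — y1 is true.
  12. (y2 | ~y3) — ~y3 is true.
  13. (y6 | y8) — y8 is true.
  14. (y5 | ~y6) — ~y6 is true.
  15. (~y6 | y4) — ~y6 is true.
  16. (~y2 | y5) — ~y2 is true.
  17. (y2 | ~y6) — ~y6 is true.
  18. (~y8 | ~y5) — ~y5 is true.
  19. (~y3 | ~y7) — ~y7 is true.
  20. (y8 | ~y4) — y8 is true.
  21. (~y7 | ~y6) — ~y7 is true.
  22. (y5 | ~y3) — ~y3 is true.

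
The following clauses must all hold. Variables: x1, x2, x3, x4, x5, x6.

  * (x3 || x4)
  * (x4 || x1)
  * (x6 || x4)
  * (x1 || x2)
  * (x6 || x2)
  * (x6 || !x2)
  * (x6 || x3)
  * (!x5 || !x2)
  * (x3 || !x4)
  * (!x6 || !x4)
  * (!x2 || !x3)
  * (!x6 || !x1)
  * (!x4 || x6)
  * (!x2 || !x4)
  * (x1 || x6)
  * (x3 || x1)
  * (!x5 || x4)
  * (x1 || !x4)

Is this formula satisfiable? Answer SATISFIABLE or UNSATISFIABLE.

UNSATISFIABLE

x4 = True:
  propagation gives x3=True, x6=False; an empty clause results — contradiction.
x4 = False:
  propagation gives x3=True, x1=True, x6=True; an empty clause results — contradiction.
Every branch closes, so no satisfying assignment exists.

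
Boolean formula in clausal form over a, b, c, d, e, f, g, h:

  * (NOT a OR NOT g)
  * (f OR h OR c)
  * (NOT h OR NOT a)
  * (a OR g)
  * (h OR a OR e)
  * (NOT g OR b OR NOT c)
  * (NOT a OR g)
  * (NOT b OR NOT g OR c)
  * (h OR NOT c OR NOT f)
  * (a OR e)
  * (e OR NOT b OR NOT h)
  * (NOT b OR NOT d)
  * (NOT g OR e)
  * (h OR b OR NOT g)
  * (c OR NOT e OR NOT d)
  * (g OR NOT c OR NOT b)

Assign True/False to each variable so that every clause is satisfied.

d occurs only negated in the remaining clauses — set d = False.
Branch on a: take a = False.
  then g is forced to True.
  then e is forced to True.
Try b = True.
  then c is forced to True.
Set f = False and propagate.
h is now unconstrained; take h = True.

a=False, b=True, c=True, d=False, e=True, f=False, g=True, h=True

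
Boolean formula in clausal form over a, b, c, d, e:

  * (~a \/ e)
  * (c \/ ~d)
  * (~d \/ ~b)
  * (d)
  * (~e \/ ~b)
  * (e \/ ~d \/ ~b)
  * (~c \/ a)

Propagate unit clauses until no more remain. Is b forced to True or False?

False

(d) stands alone — d = True.
(~d \/ c) with d = True leaves only c, so c = True.
In (~b \/ ~d), ~d is now false; ~b must hold, so b = False.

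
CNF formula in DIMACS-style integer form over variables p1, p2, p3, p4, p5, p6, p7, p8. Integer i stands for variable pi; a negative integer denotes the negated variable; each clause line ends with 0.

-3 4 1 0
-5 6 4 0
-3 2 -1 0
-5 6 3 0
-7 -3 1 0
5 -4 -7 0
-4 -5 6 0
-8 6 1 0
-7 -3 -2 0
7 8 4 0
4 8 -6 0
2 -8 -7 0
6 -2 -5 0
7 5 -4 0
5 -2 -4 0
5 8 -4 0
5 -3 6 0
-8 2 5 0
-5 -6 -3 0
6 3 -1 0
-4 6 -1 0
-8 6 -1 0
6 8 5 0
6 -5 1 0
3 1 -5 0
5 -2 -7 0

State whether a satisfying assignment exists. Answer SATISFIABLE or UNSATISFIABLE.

Branch on p1: take p1 = True.
Set p2 = True and propagate.
The remaining clauses are satisfied by p3 = True, p4 = False, p5 = False, p6 = True, p7 = False, p8 = True.
Every clause has at least one true literal under this assignment.
So p1 = T  p2 = T  p3 = T  p4 = F  p5 = F  p6 = T  p7 = F  p8 = T is a satisfying assignment.

SATISFIABLE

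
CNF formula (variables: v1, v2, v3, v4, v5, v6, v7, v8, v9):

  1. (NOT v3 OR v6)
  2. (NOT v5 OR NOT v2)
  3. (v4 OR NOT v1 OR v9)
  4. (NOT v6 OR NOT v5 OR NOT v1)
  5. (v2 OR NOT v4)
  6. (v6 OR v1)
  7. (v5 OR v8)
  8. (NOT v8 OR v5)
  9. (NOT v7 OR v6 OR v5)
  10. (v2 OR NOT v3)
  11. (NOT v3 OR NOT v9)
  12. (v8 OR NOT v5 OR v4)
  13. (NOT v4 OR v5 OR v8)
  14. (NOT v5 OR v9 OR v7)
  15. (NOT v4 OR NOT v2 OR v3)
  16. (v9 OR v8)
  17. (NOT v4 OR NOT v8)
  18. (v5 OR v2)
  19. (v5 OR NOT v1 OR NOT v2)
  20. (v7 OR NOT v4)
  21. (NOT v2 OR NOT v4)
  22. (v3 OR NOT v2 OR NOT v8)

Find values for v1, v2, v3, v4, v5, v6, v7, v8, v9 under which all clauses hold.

v1 = False  v2 = False  v3 = False  v4 = False  v5 = True  v6 = True  v7 = True  v8 = True  v9 = False

Check each clause:
  1. (NOT v3 OR v6) — NOT v3 is true.
  2. (NOT v2 OR NOT v5) — NOT v2 is true.
  3. (v9 OR NOT v1 OR v4) — NOT v1 is true.
  4. (NOT v5 OR NOT v1 OR NOT v6) — NOT v1 is true.
  5. (v2 OR NOT v4) — NOT v4 is true.
  6. (v6 OR v1) — v6 is true.
  7. (v8 OR v5) — v8 is true.
  8. (v5 OR NOT v8) — v5 is true.
  9. (v5 OR NOT v7 OR v6) — v5 is true.
  10. (NOT v3 OR v2) — NOT v3 is true.
  11. (NOT v3 OR NOT v9) — NOT v3 is true.
  12. (v4 OR NOT v5 OR v8) — v8 is true.
  13. (v8 OR NOT v4 OR v5) — v8 is true.
  14. (v7 OR v9 OR NOT v5) — v7 is true.
  15. (NOT v4 OR NOT v2 OR v3) — NOT v4 is true.
  16. (v9 OR v8) — v8 is true.
  17. (NOT v4 OR NOT v8) — NOT v4 is true.
  18. (v2 OR v5) — v5 is true.
  19. (v5 OR NOT v1 OR NOT v2) — v5 is true.
  20. (NOT v4 OR v7) — NOT v4 is true.
  21. (NOT v4 OR NOT v2) — NOT v4 is true.
  22. (NOT v2 OR NOT v8 OR v3) — NOT v2 is true.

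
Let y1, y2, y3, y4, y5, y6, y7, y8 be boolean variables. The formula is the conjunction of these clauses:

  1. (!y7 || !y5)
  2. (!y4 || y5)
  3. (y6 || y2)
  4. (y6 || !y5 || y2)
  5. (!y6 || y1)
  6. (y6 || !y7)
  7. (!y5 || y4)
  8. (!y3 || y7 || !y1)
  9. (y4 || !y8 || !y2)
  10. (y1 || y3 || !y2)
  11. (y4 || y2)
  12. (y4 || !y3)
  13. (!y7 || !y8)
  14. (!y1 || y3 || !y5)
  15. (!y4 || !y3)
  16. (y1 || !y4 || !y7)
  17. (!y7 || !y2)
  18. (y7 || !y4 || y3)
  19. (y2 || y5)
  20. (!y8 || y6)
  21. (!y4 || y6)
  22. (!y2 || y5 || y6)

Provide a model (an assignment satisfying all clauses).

y1=T, y2=T, y3=F, y4=F, y5=F, y6=T, y7=F, y8=F

Pure literal: y8 appears only negated; assign y8 = False.
Try y1 = True.
The remaining clauses are satisfied by y2 = True, y3 = False, y4 = False, y5 = False, y6 = True, y7 = False.
Every clause has at least one true literal under this assignment.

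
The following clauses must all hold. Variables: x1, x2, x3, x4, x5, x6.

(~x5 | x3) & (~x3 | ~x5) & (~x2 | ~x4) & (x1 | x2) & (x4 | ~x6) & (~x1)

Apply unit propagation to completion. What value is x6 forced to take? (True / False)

False

(~x1) is a unit clause: x1 = False.
(x2 | x1) with x1 = False leaves only x2, so x2 = True.
From (~x4 | ~x2) and x2 = True: x4 = False.
From (x4 | ~x6) and x4 = False: x6 = False.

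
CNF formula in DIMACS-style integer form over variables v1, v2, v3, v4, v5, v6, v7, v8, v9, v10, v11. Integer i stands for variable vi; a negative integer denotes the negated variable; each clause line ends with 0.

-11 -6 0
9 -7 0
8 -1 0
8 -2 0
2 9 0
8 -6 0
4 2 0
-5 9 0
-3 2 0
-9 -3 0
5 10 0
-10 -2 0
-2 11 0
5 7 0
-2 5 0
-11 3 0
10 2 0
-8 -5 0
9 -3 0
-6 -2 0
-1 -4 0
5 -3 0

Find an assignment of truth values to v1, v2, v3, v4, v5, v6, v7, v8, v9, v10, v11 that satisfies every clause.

v1=False, v2=False, v3=False, v4=True, v5=True, v6=False, v7=False, v8=False, v9=True, v10=True, v11=False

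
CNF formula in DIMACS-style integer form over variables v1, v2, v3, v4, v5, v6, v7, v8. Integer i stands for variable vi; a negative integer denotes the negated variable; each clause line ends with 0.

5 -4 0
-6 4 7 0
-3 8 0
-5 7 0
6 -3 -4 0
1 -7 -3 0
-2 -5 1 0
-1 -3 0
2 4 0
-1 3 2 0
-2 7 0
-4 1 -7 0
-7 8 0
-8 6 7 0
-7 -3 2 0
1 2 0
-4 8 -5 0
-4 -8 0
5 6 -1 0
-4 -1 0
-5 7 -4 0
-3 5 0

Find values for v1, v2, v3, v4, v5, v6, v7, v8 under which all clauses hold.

v1 = T, v2 = T, v3 = F, v4 = F, v5 = T, v6 = F, v7 = T, v8 = T

Check each clause:
  1. (v5 ∨ ¬v4) — ¬v4 is true.
  2. (v4 ∨ v7 ∨ ¬v6) — ¬v6 is true.
  3. (¬v3 ∨ v8) — v8 is true.
  4. (v7 ∨ ¬v5) — v7 is true.
  5. (¬v4 ∨ ¬v3 ∨ v6) — ¬v4 is true.
  6. (¬v7 ∨ ¬v3 ∨ v1) — v1 is true.
  7. (¬v5 ∨ ¬v2 ∨ v1) — v1 is true.
  8. (¬v3 ∨ ¬v1) — ¬v3 is true.
  9. (v2 ∨ v4) — v2 is true.
  10. (v3 ∨ ¬v1 ∨ v2) — v2 is true.
  11. (¬v2 ∨ v7) — v7 is true.
  12. (¬v4 ∨ v1 ∨ ¬v7) — ¬v4 is true.
  13. (¬v7 ∨ v8) — v8 is true.
  14. (¬v8 ∨ v7 ∨ v6) — v7 is true.
  15. (v2 ∨ ¬v3 ∨ ¬v7) — v2 is true.
  16. (v1 ∨ v2) — v1 is true.
  17. (¬v4 ∨ ¬v5 ∨ v8) — v8 is true.
  18. (¬v8 ∨ ¬v4) — ¬v4 is true.
  19. (v6 ∨ ¬v1 ∨ v5) — v5 is true.
  20. (¬v1 ∨ ¬v4) — ¬v4 is true.
  21. (¬v4 ∨ v7 ∨ ¬v5) — ¬v4 is true.
  22. (v5 ∨ ¬v3) — v5 is true.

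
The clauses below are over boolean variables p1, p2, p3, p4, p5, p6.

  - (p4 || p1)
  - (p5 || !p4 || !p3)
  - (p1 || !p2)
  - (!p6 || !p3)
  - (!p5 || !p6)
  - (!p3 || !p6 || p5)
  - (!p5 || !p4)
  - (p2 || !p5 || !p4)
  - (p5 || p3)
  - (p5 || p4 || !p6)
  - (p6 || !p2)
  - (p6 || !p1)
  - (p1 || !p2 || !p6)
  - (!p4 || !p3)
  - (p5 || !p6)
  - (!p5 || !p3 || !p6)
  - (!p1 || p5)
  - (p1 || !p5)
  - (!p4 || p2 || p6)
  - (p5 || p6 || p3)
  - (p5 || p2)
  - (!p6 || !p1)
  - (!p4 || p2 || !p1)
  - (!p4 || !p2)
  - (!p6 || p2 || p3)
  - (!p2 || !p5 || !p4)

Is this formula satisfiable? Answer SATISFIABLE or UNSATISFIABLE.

UNSATISFIABLE

p5 = True:
  propagation gives p6=False, p4=False, p1=True; an empty clause results — contradiction.
p5 = False:
  propagation gives p3=True, p4=False, p1=True; an empty clause results — contradiction.
Every branch closes, so no satisfying assignment exists.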